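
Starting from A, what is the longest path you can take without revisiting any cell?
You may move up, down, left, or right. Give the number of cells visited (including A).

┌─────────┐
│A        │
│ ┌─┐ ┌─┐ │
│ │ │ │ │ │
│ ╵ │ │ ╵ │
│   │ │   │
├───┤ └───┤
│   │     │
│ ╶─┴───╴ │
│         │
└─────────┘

Finding longest simple path using DFS:
Start: (0, 0)
Longest path visits 15 cells
Path: A → right → right → down → down → down → right → right → down → left → left → left → left → up → right

Solution:

┌─────────┐
│A → ↓    │
│ ┌─┐ ┌─┐ │
│ │ │↓│ │ │
│ ╵ │ │ ╵ │
│   │↓│   │
├───┤ └───┤
│↱ B│↳ → ↓│
│ ╶─┴───╴ │
│↑ ← ← ← ↲│
└─────────┘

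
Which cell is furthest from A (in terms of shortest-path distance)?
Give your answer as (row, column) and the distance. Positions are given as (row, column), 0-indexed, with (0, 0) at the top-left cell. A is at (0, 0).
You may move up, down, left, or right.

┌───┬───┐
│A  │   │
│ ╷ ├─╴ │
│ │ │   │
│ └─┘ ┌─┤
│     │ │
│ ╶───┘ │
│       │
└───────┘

Computing BFS distances from A to all cells:
Furthest cell: (0, 2)
Distance: 8 steps

Path from A to the furthest cell:

┌───┬───┐
│A  │B ↰│
│ ╷ ├─╴ │
│↓│ │↱ ↑│
│ └─┘ ┌─┤
│↳ → ↑│ │
│ ╶───┘ │
│       │
└───────┘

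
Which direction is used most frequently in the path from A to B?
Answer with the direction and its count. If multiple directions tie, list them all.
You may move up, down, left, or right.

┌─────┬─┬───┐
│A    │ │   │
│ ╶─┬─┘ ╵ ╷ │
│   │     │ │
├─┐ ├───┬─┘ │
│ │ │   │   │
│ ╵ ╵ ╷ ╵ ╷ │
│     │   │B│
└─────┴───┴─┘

Directions: down, right, down, down, right, up, right, down, right, up, right, down
Counts: {'down': 5, 'right': 5, 'up': 2}
Most common: down and right (tied at 5 times each)

Solution:

┌─────┬─┬───┐
│A    │ │   │
│ ╶─┬─┘ ╵ ╷ │
│↳ ↓│     │ │
├─┐ ├───┬─┘ │
│ │↓│↱ ↓│↱ ↓│
│ ╵ ╵ ╷ ╵ ╷ │
│  ↳ ↑│↳ ↑│B│
└─────┴───┴─┘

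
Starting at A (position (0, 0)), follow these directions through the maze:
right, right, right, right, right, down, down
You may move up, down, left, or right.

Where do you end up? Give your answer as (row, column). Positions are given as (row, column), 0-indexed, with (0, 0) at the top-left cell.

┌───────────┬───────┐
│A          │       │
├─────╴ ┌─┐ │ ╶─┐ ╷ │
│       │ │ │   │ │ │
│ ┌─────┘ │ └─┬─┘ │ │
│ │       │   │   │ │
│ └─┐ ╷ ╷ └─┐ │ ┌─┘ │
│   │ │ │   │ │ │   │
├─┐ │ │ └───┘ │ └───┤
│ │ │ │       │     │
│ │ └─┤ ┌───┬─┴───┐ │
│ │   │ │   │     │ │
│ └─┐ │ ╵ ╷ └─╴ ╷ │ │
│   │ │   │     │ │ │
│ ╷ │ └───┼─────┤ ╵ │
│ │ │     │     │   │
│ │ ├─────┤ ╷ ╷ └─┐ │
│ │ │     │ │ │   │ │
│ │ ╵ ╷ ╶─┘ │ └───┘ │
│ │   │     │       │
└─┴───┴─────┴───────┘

Following directions step by step:
Start: (0, 0)
  right: (0, 0) → (0, 1)
  right: (0, 1) → (0, 2)
  right: (0, 2) → (0, 3)
  right: (0, 3) → (0, 4)
  right: (0, 4) → (0, 5)
  down: (0, 5) → (1, 5)
  down: (1, 5) → (2, 5)
Final position: (2, 5)

Path taken:

┌───────────┬───────┐
│A → → → → ↓│       │
├─────╴ ┌─┐ │ ╶─┐ ╷ │
│       │ │↓│   │ │ │
│ ┌─────┘ │ └─┬─┘ │ │
│ │       │B  │   │ │
│ └─┐ ╷ ╷ └─┐ │ ┌─┘ │
│   │ │ │   │ │ │   │
├─┐ │ │ └───┘ │ └───┤
│ │ │ │       │     │
│ │ └─┤ ┌───┬─┴───┐ │
│ │   │ │   │     │ │
│ └─┐ │ ╵ ╷ └─╴ ╷ │ │
│   │ │   │     │ │ │
│ ╷ │ └───┼─────┤ ╵ │
│ │ │     │     │   │
│ │ ├─────┤ ╷ ╷ └─┐ │
│ │ │     │ │ │   │ │
│ │ ╵ ╷ ╶─┘ │ └───┘ │
│ │   │     │       │
└─┴───┴─────┴───────┘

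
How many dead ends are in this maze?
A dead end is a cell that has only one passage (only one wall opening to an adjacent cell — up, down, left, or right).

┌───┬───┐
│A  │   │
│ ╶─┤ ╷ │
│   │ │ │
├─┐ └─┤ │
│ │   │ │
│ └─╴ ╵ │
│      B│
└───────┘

Checking each cell for number of passages:

Dead ends found at positions:
  (0, 1)
  (1, 2)
  (2, 0)
Total dead ends: 3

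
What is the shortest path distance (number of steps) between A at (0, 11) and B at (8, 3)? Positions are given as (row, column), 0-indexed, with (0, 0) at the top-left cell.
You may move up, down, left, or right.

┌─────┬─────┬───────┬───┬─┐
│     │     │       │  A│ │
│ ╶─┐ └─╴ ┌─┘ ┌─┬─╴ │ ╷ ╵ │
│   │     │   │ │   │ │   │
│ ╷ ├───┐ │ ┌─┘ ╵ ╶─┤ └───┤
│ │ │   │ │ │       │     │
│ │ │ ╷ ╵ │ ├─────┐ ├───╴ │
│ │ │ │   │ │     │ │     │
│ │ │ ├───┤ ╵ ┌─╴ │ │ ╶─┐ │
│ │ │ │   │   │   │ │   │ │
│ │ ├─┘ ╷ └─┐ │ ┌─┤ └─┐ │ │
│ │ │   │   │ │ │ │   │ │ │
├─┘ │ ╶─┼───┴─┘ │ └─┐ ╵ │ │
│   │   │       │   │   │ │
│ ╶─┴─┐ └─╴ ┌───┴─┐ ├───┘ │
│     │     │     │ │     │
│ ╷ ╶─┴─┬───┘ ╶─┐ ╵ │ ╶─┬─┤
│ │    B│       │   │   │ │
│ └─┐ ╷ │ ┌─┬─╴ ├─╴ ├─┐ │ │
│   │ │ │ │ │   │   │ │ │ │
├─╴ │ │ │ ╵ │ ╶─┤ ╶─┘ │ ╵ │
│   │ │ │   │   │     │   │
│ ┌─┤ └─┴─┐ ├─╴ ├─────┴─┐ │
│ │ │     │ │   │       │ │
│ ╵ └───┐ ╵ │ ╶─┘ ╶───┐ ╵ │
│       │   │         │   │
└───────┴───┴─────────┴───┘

Finding path from (0, 11) to (8, 3):
Path: (0,11) → (0,10) → (1,10) → (2,10) → (2,11) → (2,12) → (3,12) → (4,12) → (5,12) → (6,12) → (7,12) → (7,11) → (7,10) → (8,10) → (8,11) → (9,11) → (10,11) → (10,12) → (11,12) → (12,12) → (12,11) → (11,11) → (11,10) → (11,9) → (11,8) → (12,8) → (12,7) → (12,6) → (11,6) → (11,7) → (10,7) → (10,6) → (9,6) → (9,7) → (8,7) → (8,6) → (8,5) → (8,4) → (9,4) → (10,4) → (10,5) → (11,5) → (12,5) → (12,4) → (11,4) → (11,3) → (11,2) → (10,2) → (9,2) → (8,2) → (8,3)
Distance: 50 steps

Solution:

┌─────┬─────┬───────┬───┬─┐
│     │     │       │↓ A│ │
│ ╶─┐ └─╴ ┌─┘ ┌─┬─╴ │ ╷ ╵ │
│   │     │   │ │   │↓│   │
│ ╷ ├───┐ │ ┌─┘ ╵ ╶─┤ └───┤
│ │ │   │ │ │       │↳ → ↓│
│ │ │ ╷ ╵ │ ├─────┐ ├───╴ │
│ │ │ │   │ │     │ │    ↓│
│ │ │ ├───┤ ╵ ┌─╴ │ │ ╶─┐ │
│ │ │ │   │   │   │ │   │↓│
│ │ ├─┘ ╷ └─┐ │ ┌─┤ └─┐ │ │
│ │ │   │   │ │ │ │   │ │↓│
├─┘ │ ╶─┼───┴─┘ │ └─┐ ╵ │ │
│   │   │       │   │   │↓│
│ ╶─┴─┐ └─╴ ┌───┴─┐ ├───┘ │
│     │     │     │ │↓ ← ↲│
│ ╷ ╶─┴─┬───┘ ╶─┐ ╵ │ ╶─┬─┤
│ │  ↱ B│↓ ← ← ↰│   │↳ ↓│ │
│ └─┐ ╷ │ ┌─┬─╴ ├─╴ ├─┐ │ │
│   │↑│ │↓│ │↱ ↑│   │ │↓│ │
├─╴ │ │ │ ╵ │ ╶─┤ ╶─┘ │ ╵ │
│   │↑│ │↳ ↓│↑ ↰│     │↳ ↓│
│ ┌─┤ └─┴─┐ ├─╴ ├─────┴─┐ │
│ │ │↑ ← ↰│↓│↱ ↑│↓ ← ← ↰│↓│
│ ╵ └───┐ ╵ │ ╶─┘ ╶───┐ ╵ │
│       │↑ ↲│↑ ← ↲    │↑ ↲│
└───────┴───┴─────────┴───┘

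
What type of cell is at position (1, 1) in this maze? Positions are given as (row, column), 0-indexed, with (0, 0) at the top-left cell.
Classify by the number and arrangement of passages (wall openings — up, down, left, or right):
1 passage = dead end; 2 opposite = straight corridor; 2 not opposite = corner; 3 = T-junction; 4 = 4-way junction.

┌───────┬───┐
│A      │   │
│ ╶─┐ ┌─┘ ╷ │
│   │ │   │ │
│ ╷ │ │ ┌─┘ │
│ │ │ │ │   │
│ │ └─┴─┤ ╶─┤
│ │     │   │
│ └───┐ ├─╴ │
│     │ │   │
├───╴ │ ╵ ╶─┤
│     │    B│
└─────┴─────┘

Checking cell at (1, 1):
Number of passages: 2
Cell type: corner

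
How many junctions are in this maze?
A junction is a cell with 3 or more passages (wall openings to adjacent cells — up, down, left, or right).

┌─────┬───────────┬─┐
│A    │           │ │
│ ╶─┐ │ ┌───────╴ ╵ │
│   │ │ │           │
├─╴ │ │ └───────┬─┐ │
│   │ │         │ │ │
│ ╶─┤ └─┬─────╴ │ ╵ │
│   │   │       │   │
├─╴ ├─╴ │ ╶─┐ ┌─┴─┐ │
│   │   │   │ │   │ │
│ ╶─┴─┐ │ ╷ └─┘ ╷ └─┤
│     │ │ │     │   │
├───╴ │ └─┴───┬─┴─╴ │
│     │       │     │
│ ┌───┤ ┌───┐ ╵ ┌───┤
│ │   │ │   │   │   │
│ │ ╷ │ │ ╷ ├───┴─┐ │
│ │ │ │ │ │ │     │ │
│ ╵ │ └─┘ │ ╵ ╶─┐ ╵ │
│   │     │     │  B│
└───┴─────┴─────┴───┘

Checking each cell for number of passages:

Junctions found (3+ passages):
  (1, 8): 3 passages
  (1, 9): 3 passages
  (3, 6): 3 passages
  (3, 9): 3 passages
  (4, 3): 3 passages
  (4, 4): 3 passages
  (6, 3): 3 passages
  (9, 6): 3 passages
Total junctions: 8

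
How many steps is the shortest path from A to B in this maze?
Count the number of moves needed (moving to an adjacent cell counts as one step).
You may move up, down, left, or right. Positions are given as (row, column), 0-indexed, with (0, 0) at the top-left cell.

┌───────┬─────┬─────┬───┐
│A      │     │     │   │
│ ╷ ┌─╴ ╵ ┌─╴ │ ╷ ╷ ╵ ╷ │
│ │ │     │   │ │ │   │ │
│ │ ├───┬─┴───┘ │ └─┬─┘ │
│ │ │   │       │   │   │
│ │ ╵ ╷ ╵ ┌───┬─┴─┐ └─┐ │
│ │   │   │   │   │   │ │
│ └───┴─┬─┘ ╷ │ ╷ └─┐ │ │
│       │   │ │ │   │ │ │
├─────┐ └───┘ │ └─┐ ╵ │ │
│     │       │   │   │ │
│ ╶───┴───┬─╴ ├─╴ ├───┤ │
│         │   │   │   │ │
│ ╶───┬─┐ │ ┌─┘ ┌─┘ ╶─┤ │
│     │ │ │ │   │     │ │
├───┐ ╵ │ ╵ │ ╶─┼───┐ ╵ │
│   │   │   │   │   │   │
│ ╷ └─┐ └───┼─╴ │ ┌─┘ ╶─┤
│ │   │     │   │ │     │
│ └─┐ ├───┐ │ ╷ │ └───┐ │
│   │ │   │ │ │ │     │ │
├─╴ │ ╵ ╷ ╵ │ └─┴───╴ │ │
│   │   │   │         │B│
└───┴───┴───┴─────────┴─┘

Using BFS to find shortest path:
Start: (0, 0), End: (11, 11)
Path found:
(0,0) → (0,1) → (1,1) → (2,1) → (3,1) → (3,2) → (2,2) → (2,3) → (3,3) → (3,4) → (2,4) → (2,5) → (2,6) → (2,7) → (1,7) → (0,7) → (0,8) → (0,9) → (1,9) → (1,10) → (0,10) → (0,11) → (1,11) → (2,11) → (3,11) → (4,11) → (5,11) → (6,11) → (7,11) → (8,11) → (8,10) → (9,10) → (9,11) → (10,11) → (11,11)
Number of steps: 34

Solution:

┌───────┬─────┬─────┬───┐
│A ↓    │     │↱ → ↓│↱ ↓│
│ ╷ ┌─╴ ╵ ┌─╴ │ ╷ ╷ ╵ ╷ │
│ │↓│     │   │↑│ │↳ ↑│↓│
│ │ ├───┬─┴───┘ │ └─┬─┘ │
│ │↓│↱ ↓│↱ → → ↑│   │  ↓│
│ │ ╵ ╷ ╵ ┌───┬─┴─┐ └─┐ │
│ │↳ ↑│↳ ↑│   │   │   │↓│
│ └───┴─┬─┘ ╷ │ ╷ └─┐ │ │
│       │   │ │ │   │ │↓│
├─────┐ └───┘ │ └─┐ ╵ │ │
│     │       │   │   │↓│
│ ╶───┴───┬─╴ ├─╴ ├───┤ │
│         │   │   │   │↓│
│ ╶───┬─┐ │ ┌─┘ ┌─┘ ╶─┤ │
│     │ │ │ │   │     │↓│
├───┐ ╵ │ ╵ │ ╶─┼───┐ ╵ │
│   │   │   │   │   │↓ ↲│
│ ╷ └─┐ └───┼─╴ │ ┌─┘ ╶─┤
│ │   │     │   │ │  ↳ ↓│
│ └─┐ ├───┐ │ ╷ │ └───┐ │
│   │ │   │ │ │ │     │↓│
├─╴ │ ╵ ╷ ╵ │ └─┴───╴ │ │
│   │   │   │         │B│
└───┴───┴───┴─────────┴─┘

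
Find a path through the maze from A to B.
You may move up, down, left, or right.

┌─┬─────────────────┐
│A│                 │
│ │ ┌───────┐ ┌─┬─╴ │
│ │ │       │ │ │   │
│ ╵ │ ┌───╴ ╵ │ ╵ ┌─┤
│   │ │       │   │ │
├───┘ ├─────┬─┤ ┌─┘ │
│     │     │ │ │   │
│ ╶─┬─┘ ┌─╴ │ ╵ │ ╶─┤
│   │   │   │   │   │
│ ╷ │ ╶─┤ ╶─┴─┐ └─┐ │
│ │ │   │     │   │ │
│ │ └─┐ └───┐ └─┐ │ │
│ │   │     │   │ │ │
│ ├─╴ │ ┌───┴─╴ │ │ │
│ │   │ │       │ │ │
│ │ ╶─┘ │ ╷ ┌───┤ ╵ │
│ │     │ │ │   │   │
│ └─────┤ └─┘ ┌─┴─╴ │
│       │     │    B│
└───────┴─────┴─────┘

Finding the shortest path through the maze:
Path length: 26 steps
Directions: down → down → right → up → up → right → right → right → right → right → right → right → right → down → left → down → left → down → down → down → right → down → down → down → right → down

Solution:

┌─┬─────────────────┐
│A│↱ → → → → → → → ↓│
│ │ ┌───────┐ ┌─┬─╴ │
│↓│↑│       │ │ │↓ ↲│
│ ╵ │ ┌───╴ ╵ │ ╵ ┌─┤
│↳ ↑│ │       │↓ ↲│ │
├───┘ ├─────┬─┤ ┌─┘ │
│     │     │ │↓│   │
│ ╶─┬─┘ ┌─╴ │ ╵ │ ╶─┤
│   │   │   │  ↓│   │
│ ╷ │ ╶─┤ ╶─┴─┐ └─┐ │
│ │ │   │     │↳ ↓│ │
│ │ └─┐ └───┐ └─┐ │ │
│ │   │     │   │↓│ │
│ ├─╴ │ ┌───┴─╴ │ │ │
│ │   │ │       │↓│ │
│ │ ╶─┘ │ ╷ ┌───┤ ╵ │
│ │     │ │ │   │↳ ↓│
│ └─────┤ └─┘ ┌─┴─╴ │
│       │     │    B│
└───────┴─────┴─────┘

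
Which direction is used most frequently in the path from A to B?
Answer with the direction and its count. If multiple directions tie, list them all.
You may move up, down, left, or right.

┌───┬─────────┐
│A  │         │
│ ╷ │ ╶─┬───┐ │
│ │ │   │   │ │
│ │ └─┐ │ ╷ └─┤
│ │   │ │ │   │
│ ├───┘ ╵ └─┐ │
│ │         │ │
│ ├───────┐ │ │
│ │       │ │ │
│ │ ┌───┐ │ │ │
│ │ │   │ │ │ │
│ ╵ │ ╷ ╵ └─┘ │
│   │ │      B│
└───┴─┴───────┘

Directions: down, down, down, down, down, down, right, up, up, right, right, right, down, down, right, right
Counts: {'down': 8, 'right': 6, 'up': 2}
Most common: down (8 times)

Solution:

┌───┬─────────┐
│A  │         │
│ ╷ │ ╶─┬───┐ │
│↓│ │   │   │ │
│ │ └─┐ │ ╷ └─┤
│↓│   │ │ │   │
│ ├───┘ ╵ └─┐ │
│↓│         │ │
│ ├───────┐ │ │
│↓│↱ → → ↓│ │ │
│ │ ┌───┐ │ │ │
│↓│↑│   │↓│ │ │
│ ╵ │ ╷ ╵ └─┘ │
│↳ ↑│ │  ↳ → B│
└───┴─┴───────┘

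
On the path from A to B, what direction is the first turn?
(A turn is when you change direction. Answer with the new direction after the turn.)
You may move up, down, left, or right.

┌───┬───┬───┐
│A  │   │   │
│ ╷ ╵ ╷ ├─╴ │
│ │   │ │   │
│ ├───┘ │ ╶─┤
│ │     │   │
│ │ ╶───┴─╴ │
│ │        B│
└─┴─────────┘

Directions: right, down, right, up, right, down, down, left, left, down, right, right, right, right
First turn direction: down

Solution:

┌───┬───┬───┐
│A ↓│↱ ↓│   │
│ ╷ ╵ ╷ ├─╴ │
│ │↳ ↑│↓│   │
│ ├───┘ │ ╶─┤
│ │↓ ← ↲│   │
│ │ ╶───┴─╴ │
│ │↳ → → → B│
└─┴─────────┘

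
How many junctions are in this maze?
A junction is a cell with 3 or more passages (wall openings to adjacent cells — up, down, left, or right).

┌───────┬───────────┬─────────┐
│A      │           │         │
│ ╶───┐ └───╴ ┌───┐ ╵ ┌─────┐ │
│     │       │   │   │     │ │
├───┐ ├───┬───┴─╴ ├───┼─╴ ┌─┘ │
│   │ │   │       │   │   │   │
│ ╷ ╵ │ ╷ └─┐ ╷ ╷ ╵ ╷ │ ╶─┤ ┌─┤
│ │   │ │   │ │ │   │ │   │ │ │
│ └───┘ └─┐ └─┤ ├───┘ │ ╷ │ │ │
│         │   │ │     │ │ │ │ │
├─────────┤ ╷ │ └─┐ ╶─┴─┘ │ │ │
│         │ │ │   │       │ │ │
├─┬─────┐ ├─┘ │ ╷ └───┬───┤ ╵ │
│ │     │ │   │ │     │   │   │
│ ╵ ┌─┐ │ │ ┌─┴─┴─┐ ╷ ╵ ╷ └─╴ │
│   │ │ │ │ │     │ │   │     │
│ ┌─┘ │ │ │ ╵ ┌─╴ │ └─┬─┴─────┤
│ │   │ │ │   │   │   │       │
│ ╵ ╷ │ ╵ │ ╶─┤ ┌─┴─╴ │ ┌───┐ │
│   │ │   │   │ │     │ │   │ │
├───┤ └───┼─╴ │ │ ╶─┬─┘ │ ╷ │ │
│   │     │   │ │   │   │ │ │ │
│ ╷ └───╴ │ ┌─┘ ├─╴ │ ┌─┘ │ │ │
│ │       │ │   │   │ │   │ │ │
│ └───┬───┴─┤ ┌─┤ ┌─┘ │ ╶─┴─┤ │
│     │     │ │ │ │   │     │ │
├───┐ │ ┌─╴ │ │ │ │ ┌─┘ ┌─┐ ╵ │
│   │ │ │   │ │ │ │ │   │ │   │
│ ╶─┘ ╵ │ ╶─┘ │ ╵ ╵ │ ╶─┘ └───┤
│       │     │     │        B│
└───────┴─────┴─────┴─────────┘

Checking each cell for number of passages:

Junctions found (3+ passages):
  (0, 6): 3 passages
  (1, 12): 3 passages
  (2, 6): 3 passages
  (2, 7): 3 passages
  (2, 8): 3 passages
  (3, 11): 3 passages
  (4, 3): 3 passages
  (4, 5): 3 passages
  (4, 9): 3 passages
  (5, 7): 3 passages
  (6, 9): 3 passages
  (6, 14): 3 passages
  (7, 0): 3 passages
  (8, 2): 3 passages
  (8, 5): 3 passages
  (12, 11): 3 passages
  (14, 2): 3 passages
  (14, 8): 3 passages
  (14, 12): 3 passages
Total junctions: 19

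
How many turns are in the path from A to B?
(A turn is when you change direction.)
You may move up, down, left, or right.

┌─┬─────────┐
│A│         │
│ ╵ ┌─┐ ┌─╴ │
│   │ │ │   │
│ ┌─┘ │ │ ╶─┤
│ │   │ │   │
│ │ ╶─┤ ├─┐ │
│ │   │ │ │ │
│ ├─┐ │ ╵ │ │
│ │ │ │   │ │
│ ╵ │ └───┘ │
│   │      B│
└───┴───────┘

Directions: down, right, up, right, right, right, right, down, left, down, right, down, down, down
Number of turns: 8

Solution:

┌─┬─────────┐
│A│↱ → → → ↓│
│ ╵ ┌─┐ ┌─╴ │
│↳ ↑│ │ │↓ ↲│
│ ┌─┘ │ │ ╶─┤
│ │   │ │↳ ↓│
│ │ ╶─┤ ├─┐ │
│ │   │ │ │↓│
│ ├─┐ │ ╵ │ │
│ │ │ │   │↓│
│ ╵ │ └───┘ │
│   │      B│
└───┴───────┘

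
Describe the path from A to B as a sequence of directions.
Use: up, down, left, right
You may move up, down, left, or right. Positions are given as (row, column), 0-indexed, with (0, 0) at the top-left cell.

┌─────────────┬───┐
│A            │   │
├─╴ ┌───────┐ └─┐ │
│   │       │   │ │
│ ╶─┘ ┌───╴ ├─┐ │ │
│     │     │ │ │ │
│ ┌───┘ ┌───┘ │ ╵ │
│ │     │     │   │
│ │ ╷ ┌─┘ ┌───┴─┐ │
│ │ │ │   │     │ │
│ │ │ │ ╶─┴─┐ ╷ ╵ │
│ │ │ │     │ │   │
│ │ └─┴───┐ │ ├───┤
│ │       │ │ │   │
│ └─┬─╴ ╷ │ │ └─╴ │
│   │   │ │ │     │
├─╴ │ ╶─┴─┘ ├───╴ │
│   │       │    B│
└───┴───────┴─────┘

Finding the path and converting it to directions:
Path through cells: (0,0) → (0,1) → (0,2) → (0,3) → (0,4) → (0,5) → (0,6) → (1,6) → (1,7) → (2,7) → (3,7) → (3,8) → (4,8) → (5,8) → (5,7) → (4,7) → (4,6) → (5,6) → (6,6) → (7,6) → (7,7) → (7,8) → (8,8)
Directions: right, right, right, right, right, right, down, right, down, down, right, down, down, left, up, left, down, down, down, right, right, down

Solution:

┌─────────────┬───┐
│A → → → → → ↓│   │
├─╴ ┌───────┐ └─┐ │
│   │       │↳ ↓│ │
│ ╶─┘ ┌───╴ ├─┐ │ │
│     │     │ │↓│ │
│ ┌───┘ ┌───┘ │ ╵ │
│ │     │     │↳ ↓│
│ │ ╷ ┌─┘ ┌───┴─┐ │
│ │ │ │   │  ↓ ↰│↓│
│ │ │ │ ╶─┴─┐ ╷ ╵ │
│ │ │ │     │↓│↑ ↲│
│ │ └─┴───┐ │ ├───┤
│ │       │ │↓│   │
│ └─┬─╴ ╷ │ │ └─╴ │
│   │   │ │ │↳ → ↓│
├─╴ │ ╶─┴─┘ ├───╴ │
│   │       │    B│
└───┴───────┴─────┘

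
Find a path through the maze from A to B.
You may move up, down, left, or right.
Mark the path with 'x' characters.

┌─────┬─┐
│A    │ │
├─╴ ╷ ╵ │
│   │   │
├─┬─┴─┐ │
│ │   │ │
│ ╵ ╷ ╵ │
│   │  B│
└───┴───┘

Finding the shortest path through the maze:
Path length: 6 steps
Directions: right → right → down → right → down → down

Solution:

┌─────┬─┐
│A x x│ │
├─╴ ╷ ╵ │
│   │x x│
├─┬─┴─┐ │
│ │   │x│
│ ╵ ╷ ╵ │
│   │  B│
└───┴───┘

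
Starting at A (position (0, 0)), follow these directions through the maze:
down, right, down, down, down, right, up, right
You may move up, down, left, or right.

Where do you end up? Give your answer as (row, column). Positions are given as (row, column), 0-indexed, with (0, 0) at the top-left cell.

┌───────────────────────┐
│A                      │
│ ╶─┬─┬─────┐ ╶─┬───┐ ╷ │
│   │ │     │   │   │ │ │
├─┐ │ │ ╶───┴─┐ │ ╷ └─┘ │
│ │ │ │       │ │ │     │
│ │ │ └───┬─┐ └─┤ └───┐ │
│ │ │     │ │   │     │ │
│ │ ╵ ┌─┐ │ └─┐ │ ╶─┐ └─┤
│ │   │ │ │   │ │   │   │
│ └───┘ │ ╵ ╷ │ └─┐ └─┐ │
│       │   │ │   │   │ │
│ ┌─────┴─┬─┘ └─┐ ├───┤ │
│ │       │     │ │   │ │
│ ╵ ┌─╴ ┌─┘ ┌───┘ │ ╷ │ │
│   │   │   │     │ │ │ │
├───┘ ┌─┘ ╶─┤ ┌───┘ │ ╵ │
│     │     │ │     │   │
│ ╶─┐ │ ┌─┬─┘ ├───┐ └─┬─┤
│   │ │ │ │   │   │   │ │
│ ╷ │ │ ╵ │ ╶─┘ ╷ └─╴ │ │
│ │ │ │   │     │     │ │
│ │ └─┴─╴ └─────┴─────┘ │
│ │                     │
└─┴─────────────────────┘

Following directions step by step:
Start: (0, 0)
  down: (0, 0) → (1, 0)
  right: (1, 0) → (1, 1)
  down: (1, 1) → (2, 1)
  down: (2, 1) → (3, 1)
  down: (3, 1) → (4, 1)
  right: (4, 1) → (4, 2)
  up: (4, 2) → (3, 2)
  right: (3, 2) → (3, 3)
Final position: (3, 3)

Path taken:

┌───────────────────────┐
│A                      │
│ ╶─┬─┬─────┐ ╶─┬───┐ ╷ │
│↳ ↓│ │     │   │   │ │ │
├─┐ │ │ ╶───┴─┐ │ ╷ └─┘ │
│ │↓│ │       │ │ │     │
│ │ │ └───┬─┐ └─┤ └───┐ │
│ │↓│↱ B  │ │   │     │ │
│ │ ╵ ┌─┐ │ └─┐ │ ╶─┐ └─┤
│ │↳ ↑│ │ │   │ │   │   │
│ └───┘ │ ╵ ╷ │ └─┐ └─┐ │
│       │   │ │   │   │ │
│ ┌─────┴─┬─┘ └─┐ ├───┤ │
│ │       │     │ │   │ │
│ ╵ ┌─╴ ┌─┘ ┌───┘ │ ╷ │ │
│   │   │   │     │ │ │ │
├───┘ ┌─┘ ╶─┤ ┌───┘ │ ╵ │
│     │     │ │     │   │
│ ╶─┐ │ ┌─┬─┘ ├───┐ └─┬─┤
│   │ │ │ │   │   │   │ │
│ ╷ │ │ ╵ │ ╶─┘ ╷ └─╴ │ │
│ │ │ │   │     │     │ │
│ │ └─┴─╴ └─────┴─────┘ │
│ │                     │
└─┴─────────────────────┘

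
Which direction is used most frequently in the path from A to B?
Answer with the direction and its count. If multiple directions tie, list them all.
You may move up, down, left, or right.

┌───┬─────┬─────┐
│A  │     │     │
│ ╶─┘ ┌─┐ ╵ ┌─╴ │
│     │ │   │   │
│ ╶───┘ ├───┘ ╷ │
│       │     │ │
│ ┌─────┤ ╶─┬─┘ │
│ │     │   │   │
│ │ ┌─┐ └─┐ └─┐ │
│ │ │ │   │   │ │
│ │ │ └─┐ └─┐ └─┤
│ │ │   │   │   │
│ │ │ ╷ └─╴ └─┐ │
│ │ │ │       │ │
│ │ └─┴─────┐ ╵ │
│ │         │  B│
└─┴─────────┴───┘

Directions: down, right, right, up, right, right, down, right, up, right, right, down, left, down, left, left, down, right, down, right, down, right, down, down
Counts: {'down': 9, 'right': 10, 'up': 2, 'left': 3}
Most common: right (10 times)

Solution:

┌───┬─────┬─────┐
│A  │↱ → ↓│↱ → ↓│
│ ╶─┘ ┌─┐ ╵ ┌─╴ │
│↳ → ↑│ │↳ ↑│↓ ↲│
│ ╶───┘ ├───┘ ╷ │
│       │↓ ← ↲│ │
│ ┌─────┤ ╶─┬─┘ │
│ │     │↳ ↓│   │
│ │ ┌─┐ └─┐ └─┐ │
│ │ │ │   │↳ ↓│ │
│ │ │ └─┐ └─┐ └─┤
│ │ │   │   │↳ ↓│
│ │ │ ╷ └─╴ └─┐ │
│ │ │ │       │↓│
│ │ └─┴─────┐ ╵ │
│ │         │  B│
└─┴─────────┴───┘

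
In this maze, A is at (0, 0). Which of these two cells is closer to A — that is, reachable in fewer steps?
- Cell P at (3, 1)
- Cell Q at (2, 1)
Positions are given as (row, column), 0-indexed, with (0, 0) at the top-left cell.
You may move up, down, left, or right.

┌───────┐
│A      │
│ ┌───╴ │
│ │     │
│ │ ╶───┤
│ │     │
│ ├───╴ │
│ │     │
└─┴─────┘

Shortest path A → P at (3, 1): 12 steps
Shortest path A → Q at (2, 1): 7 steps

Q is closer (7 steps vs 12 steps).

Path to P:

┌───────┐
│A → → ↓│
│ ┌───╴ │
│ │↓ ← ↲│
│ │ ╶───┤
│ │↳ → ↓│
│ ├───╴ │
│ │P ← ↲│
└─┴─────┘

Path to Q:

┌───────┐
│A → → ↓│
│ ┌───╴ │
│ │↓ ← ↲│
│ │ ╶───┤
│ │Q    │
│ ├───╴ │
│ │     │
└─┴─────┘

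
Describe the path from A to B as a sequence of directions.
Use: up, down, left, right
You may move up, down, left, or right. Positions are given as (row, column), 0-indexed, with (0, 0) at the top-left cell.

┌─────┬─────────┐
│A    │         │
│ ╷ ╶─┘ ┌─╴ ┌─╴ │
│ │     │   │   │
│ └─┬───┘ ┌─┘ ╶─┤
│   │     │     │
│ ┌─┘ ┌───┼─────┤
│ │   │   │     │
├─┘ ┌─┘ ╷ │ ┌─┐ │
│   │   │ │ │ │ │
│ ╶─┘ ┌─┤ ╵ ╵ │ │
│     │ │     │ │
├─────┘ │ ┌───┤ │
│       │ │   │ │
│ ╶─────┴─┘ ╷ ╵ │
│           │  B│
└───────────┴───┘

Finding the path and converting it to directions:
Path through cells: (0,0) → (0,1) → (1,1) → (1,2) → (1,3) → (0,3) → (0,4) → (0,5) → (1,5) → (1,4) → (2,4) → (2,3) → (2,2) → (3,2) → (3,1) → (4,1) → (4,0) → (5,0) → (5,1) → (5,2) → (4,2) → (4,3) → (3,3) → (3,4) → (4,4) → (5,4) → (5,5) → (4,5) → (3,5) → (3,6) → (3,7) → (4,7) → (5,7) → (6,7) → (7,7)
Directions: right, down, right, right, up, right, right, down, left, down, left, left, down, left, down, left, down, right, right, up, right, up, right, down, down, right, up, up, right, right, down, down, down, down

Solution:

┌─────┬─────────┐
│A ↓  │↱ → ↓    │
│ ╷ ╶─┘ ┌─╴ ┌─╴ │
│ │↳ → ↑│↓ ↲│   │
│ └─┬───┘ ┌─┘ ╶─┤
│   │↓ ← ↲│     │
│ ┌─┘ ┌───┼─────┤
│ │↓ ↲│↱ ↓│↱ → ↓│
├─┘ ┌─┘ ╷ │ ┌─┐ │
│↓ ↲│↱ ↑│↓│↑│ │↓│
│ ╶─┘ ┌─┤ ╵ ╵ │ │
│↳ → ↑│ │↳ ↑  │↓│
├─────┘ │ ┌───┤ │
│       │ │   │↓│
│ ╶─────┴─┘ ╷ ╵ │
│           │  B│
└───────────┴───┘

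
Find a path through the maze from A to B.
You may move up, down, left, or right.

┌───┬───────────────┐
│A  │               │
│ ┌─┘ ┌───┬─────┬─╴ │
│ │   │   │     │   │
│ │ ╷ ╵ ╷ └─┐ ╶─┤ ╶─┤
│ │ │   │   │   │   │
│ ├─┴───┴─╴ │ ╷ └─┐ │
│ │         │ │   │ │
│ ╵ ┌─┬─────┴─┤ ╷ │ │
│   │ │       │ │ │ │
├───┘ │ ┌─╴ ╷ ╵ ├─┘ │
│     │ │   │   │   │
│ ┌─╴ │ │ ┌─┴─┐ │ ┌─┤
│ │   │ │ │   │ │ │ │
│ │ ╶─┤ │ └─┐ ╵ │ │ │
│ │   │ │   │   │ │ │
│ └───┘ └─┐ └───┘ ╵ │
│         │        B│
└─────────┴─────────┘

Finding the shortest path through the maze:
Path length: 37 steps
Directions: down → down → down → down → right → up → right → right → right → right → up → left → up → left → down → left → up → up → right → right → right → right → right → right → right → down → left → down → right → down → down → down → left → down → down → down → right

Solution:

┌───┬───────────────┐
│A  │↱ → → → → → → ↓│
│ ┌─┘ ┌───┬─────┬─╴ │
│↓│  ↑│↓ ↰│     │↓ ↲│
│ │ ╷ ╵ ╷ └─┐ ╶─┤ ╶─┤
│↓│ │↑ ↲│↑ ↰│   │↳ ↓│
│ ├─┴───┴─╴ │ ╷ └─┐ │
│↓│↱ → → → ↑│ │   │↓│
│ ╵ ┌─┬─────┴─┤ ╷ │ │
│↳ ↑│ │       │ │ │↓│
├───┘ │ ┌─╴ ╷ ╵ ├─┘ │
│     │ │   │   │↓ ↲│
│ ┌─╴ │ │ ┌─┴─┐ │ ┌─┤
│ │   │ │ │   │ │↓│ │
│ │ ╶─┤ │ └─┐ ╵ │ │ │
│ │   │ │   │   │↓│ │
│ └───┘ └─┐ └───┘ ╵ │
│         │      ↳ B│
└─────────┴─────────┘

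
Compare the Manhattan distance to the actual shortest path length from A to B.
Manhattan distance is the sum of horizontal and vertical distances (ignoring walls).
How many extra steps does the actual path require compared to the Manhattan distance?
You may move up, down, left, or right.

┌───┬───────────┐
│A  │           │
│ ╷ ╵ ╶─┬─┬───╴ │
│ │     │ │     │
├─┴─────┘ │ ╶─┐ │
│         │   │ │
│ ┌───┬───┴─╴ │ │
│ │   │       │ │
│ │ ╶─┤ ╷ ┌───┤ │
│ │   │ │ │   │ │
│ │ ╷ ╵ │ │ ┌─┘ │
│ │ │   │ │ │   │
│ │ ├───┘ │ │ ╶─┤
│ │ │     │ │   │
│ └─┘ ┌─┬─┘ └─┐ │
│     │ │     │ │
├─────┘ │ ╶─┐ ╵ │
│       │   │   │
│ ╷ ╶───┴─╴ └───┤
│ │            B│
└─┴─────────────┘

Manhattan distance: |9 - 0| + |7 - 0| = 16
Actual path length: 28
Extra steps: 28 - 16 = 12

Solution:

┌───┬───────────┐
│A ↓│↱ → → → → ↓│
│ ╷ ╵ ╶─┬─┬───╴ │
│ │↳ ↑  │ │    ↓│
├─┴─────┘ │ ╶─┐ │
│         │   │↓│
│ ┌───┬───┴─╴ │ │
│ │   │       │↓│
│ │ ╶─┤ ╷ ┌───┤ │
│ │   │ │ │   │↓│
│ │ ╷ ╵ │ │ ┌─┘ │
│ │ │   │ │ │↓ ↲│
│ │ ├───┘ │ │ ╶─┤
│ │ │     │ │↳ ↓│
│ └─┘ ┌─┬─┘ └─┐ │
│     │ │↓ ← ↰│↓│
├─────┘ │ ╶─┐ ╵ │
│       │↳ ↓│↑ ↲│
│ ╷ ╶───┴─╴ └───┤
│ │        ↳ → B│
└─┴─────────────┘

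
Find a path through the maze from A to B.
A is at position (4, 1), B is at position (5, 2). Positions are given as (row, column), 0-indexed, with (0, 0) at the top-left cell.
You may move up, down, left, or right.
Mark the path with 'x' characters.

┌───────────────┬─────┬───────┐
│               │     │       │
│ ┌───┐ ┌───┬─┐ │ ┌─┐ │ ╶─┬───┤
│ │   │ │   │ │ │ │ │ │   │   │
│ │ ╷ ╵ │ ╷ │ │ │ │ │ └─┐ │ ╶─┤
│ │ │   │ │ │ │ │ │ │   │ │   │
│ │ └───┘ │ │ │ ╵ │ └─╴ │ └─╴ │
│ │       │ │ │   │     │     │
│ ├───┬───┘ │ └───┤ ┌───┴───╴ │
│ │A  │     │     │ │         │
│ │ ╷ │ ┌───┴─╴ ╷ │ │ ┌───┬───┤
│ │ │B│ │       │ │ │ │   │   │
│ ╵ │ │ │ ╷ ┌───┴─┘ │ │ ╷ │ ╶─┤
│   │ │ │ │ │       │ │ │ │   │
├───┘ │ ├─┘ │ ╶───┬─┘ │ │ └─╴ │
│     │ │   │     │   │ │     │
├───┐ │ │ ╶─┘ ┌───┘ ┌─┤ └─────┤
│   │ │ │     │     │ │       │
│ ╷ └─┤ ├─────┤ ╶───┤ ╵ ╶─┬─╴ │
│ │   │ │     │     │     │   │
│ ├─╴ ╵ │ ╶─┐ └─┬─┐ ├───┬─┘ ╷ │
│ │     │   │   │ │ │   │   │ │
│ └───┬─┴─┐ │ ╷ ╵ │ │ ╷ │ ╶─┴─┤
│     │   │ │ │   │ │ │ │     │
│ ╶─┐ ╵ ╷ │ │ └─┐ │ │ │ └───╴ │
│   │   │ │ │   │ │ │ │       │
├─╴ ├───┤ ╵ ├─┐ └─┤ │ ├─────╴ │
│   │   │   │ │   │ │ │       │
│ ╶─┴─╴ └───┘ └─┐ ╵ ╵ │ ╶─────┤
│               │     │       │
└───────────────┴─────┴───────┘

Finding the shortest path from (4, 1) to (5, 2):
Path length: 2 steps
Directions: right → down

Solution:

┌───────────────┬─────┬───────┐
│               │     │       │
│ ┌───┐ ┌───┬─┐ │ ┌─┐ │ ╶─┬───┤
│ │   │ │   │ │ │ │ │ │   │   │
│ │ ╷ ╵ │ ╷ │ │ │ │ │ └─┐ │ ╶─┤
│ │ │   │ │ │ │ │ │ │   │ │   │
│ │ └───┘ │ │ │ ╵ │ └─╴ │ └─╴ │
│ │       │ │ │   │     │     │
│ ├───┬───┘ │ └───┤ ┌───┴───╴ │
│ │A x│     │     │ │         │
│ │ ╷ │ ┌───┴─╴ ╷ │ │ ┌───┬───┤
│ │ │B│ │       │ │ │ │   │   │
│ ╵ │ │ │ ╷ ┌───┴─┘ │ │ ╷ │ ╶─┤
│   │ │ │ │ │       │ │ │ │   │
├───┘ │ ├─┘ │ ╶───┬─┘ │ │ └─╴ │
│     │ │   │     │   │ │     │
├───┐ │ │ ╶─┘ ┌───┘ ┌─┤ └─────┤
│   │ │ │     │     │ │       │
│ ╷ └─┤ ├─────┤ ╶───┤ ╵ ╶─┬─╴ │
│ │   │ │     │     │     │   │
│ ├─╴ ╵ │ ╶─┐ └─┬─┐ ├───┬─┘ ╷ │
│ │     │   │   │ │ │   │   │ │
│ └───┬─┴─┐ │ ╷ ╵ │ │ ╷ │ ╶─┴─┤
│     │   │ │ │   │ │ │ │     │
│ ╶─┐ ╵ ╷ │ │ └─┐ │ │ │ └───╴ │
│   │   │ │ │   │ │ │ │       │
├─╴ ├───┤ ╵ ├─┐ └─┤ │ ├─────╴ │
│   │   │   │ │   │ │ │       │
│ ╶─┴─╴ └───┘ └─┐ ╵ ╵ │ ╶─────┤
│               │     │       │
└───────────────┴─────┴───────┘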